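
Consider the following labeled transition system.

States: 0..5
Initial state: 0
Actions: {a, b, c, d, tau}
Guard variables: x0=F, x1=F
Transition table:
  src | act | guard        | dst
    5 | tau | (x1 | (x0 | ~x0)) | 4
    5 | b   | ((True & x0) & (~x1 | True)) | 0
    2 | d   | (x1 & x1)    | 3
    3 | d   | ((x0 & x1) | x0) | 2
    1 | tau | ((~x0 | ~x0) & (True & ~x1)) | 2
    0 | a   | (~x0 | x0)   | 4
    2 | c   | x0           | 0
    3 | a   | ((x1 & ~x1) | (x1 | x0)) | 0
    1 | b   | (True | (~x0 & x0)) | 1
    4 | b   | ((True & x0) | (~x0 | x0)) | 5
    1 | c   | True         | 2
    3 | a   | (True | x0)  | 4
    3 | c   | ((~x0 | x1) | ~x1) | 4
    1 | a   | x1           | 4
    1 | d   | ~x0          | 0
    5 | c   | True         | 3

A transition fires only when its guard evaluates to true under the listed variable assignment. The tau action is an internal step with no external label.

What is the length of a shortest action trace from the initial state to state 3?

Answer: 3

Working:
Layered search for 3:
  L0 = {0}
  L1 = {4}
  L2 = {5}
  L3 = {3}
depth(3)=3, e.g. a·b·c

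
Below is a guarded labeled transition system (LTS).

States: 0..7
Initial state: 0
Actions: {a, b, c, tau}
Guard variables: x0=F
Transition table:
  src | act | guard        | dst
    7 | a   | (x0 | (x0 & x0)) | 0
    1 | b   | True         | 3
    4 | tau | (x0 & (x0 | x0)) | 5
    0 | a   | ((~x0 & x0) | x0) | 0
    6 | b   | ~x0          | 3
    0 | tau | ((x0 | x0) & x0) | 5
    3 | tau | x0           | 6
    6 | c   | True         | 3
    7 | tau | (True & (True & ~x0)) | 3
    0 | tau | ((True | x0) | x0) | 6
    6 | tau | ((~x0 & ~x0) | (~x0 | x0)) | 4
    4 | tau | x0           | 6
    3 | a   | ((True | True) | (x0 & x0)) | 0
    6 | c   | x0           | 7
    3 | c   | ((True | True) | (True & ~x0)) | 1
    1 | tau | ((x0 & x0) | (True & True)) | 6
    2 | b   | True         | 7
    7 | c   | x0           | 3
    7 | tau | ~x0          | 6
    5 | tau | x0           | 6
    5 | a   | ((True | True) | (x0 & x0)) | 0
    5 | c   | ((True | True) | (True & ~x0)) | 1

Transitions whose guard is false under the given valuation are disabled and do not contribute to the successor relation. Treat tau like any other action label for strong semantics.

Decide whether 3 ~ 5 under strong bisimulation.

Answer: BISIMILAR

Working:
Bisimulation quotient by refinement:
  π0 = {{0,1,2,3,4,5,6,7}}
  π1 = {{0,7},{1},{2},{3,5},{4},{6}}
  π2 = {{0},{1},{2},{3,5},{4},{6},{7}}
stable after 3 split(s): 7 block(s)
3∈{3,5}, 5∈{3,5}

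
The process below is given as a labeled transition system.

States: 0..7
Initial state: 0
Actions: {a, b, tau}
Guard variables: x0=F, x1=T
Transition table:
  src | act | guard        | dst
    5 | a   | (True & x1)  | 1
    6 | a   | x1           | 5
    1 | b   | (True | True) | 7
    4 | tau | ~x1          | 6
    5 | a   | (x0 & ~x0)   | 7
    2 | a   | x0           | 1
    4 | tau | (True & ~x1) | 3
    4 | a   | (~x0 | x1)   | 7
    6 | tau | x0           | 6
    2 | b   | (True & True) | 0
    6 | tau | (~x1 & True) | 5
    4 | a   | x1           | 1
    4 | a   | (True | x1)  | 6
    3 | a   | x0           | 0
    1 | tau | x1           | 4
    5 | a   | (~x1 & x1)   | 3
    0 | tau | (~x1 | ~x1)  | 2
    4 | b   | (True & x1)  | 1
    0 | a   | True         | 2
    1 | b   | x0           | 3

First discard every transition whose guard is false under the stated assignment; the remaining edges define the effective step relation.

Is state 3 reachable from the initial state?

Answer: UNREACHABLE

Working:
Guard filter leaves 10 enabled edge(s).
depth 0: {0}
depth 1: {2}  total {0,2}
R = {0,2}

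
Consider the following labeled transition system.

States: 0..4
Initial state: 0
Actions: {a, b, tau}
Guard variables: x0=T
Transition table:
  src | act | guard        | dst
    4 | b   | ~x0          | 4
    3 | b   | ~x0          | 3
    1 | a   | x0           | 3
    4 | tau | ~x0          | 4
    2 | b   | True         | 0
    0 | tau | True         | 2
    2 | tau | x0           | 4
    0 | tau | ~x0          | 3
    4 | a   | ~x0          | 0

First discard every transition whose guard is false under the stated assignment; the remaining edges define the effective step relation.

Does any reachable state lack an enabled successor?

Reach set: {0,2,4}
  0: tau→2  [1 out]
  2: b→0  tau→4  [2 out]
  4: ∅  [no exit]
witness 4: tau·tau

Answer: DEADLOCK at state 4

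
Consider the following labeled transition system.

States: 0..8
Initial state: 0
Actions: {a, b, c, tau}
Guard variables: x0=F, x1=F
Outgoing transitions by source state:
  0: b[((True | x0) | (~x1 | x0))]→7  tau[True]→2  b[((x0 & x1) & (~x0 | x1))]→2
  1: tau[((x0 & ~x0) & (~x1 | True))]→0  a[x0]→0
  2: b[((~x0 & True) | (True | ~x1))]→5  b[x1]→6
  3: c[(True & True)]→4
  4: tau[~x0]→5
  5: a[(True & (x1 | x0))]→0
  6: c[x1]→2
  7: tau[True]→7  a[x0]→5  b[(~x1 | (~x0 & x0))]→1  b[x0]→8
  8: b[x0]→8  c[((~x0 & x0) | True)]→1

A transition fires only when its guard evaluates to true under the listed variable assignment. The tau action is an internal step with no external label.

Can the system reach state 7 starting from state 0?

8 transition(s) survive guard evaluation.
L0 = {0}
L1 = {2,7}  cumulative {0,2,7}
L2 = {1,5}  cumulative {0,1,2,5,7}
Reachable = {0,1,2,5,7}
Path to 7: b

Answer: REACHABLE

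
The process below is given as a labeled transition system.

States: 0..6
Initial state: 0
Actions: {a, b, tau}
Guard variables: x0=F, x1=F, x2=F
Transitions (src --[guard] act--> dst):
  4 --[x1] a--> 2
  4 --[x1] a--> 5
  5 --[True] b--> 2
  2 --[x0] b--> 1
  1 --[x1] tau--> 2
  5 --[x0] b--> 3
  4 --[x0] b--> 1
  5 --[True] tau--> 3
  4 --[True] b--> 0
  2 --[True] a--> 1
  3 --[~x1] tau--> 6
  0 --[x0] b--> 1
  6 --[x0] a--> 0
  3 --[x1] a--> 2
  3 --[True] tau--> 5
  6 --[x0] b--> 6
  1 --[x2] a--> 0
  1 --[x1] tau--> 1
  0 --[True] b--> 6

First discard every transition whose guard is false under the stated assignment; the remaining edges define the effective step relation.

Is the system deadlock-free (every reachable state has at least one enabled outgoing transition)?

Reach set: {0,6}
  0: b→6  [deg 1]
  6: ∅  [deadlock]
witness 6: b

Answer: DEADLOCK at state 6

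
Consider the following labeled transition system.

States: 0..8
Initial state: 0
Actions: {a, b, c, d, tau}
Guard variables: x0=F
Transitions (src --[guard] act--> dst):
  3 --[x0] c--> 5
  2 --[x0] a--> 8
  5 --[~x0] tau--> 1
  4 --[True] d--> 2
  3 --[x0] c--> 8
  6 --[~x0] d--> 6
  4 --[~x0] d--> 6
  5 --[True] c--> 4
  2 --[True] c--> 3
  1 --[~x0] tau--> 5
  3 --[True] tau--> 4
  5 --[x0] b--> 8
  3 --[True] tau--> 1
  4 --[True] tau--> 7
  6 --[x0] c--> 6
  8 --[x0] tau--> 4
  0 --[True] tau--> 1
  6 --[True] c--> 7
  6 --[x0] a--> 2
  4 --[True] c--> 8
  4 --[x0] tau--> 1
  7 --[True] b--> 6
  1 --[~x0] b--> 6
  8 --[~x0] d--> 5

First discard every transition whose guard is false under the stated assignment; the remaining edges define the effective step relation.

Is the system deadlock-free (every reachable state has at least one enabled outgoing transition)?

Reach set: {0,1,2,3,4,5,6,7,8}
  0: tau→1  [1 out]
  1: b→6  tau→5  [2 out]
  2: c→3  [1 out]
  3: tau→1  tau→4  [2 out]
  4: c→8  d→2  d→6  tau→7  [4 out]
  5: c→4  tau→1  [2 out]
  6: c→7  d→6  [2 out]
  7: b→6  [1 out]
  8: d→5  [1 out]

Answer: DEADLOCK-FREE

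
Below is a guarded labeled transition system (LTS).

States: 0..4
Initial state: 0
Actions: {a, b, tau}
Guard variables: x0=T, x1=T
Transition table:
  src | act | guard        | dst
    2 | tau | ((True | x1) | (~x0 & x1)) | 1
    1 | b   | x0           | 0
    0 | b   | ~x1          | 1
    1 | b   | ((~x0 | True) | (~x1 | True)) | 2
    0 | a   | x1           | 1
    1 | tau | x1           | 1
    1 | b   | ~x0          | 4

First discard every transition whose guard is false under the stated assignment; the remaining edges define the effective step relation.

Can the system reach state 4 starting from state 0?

Guard filter leaves 5 enabled edge(s).
depth 0: {0}
depth 1: {1}  cumulative {0,1}
depth 2: {2}  cumulative {0,1,2}
Reach set: {0,1,2}

Answer: UNREACHABLE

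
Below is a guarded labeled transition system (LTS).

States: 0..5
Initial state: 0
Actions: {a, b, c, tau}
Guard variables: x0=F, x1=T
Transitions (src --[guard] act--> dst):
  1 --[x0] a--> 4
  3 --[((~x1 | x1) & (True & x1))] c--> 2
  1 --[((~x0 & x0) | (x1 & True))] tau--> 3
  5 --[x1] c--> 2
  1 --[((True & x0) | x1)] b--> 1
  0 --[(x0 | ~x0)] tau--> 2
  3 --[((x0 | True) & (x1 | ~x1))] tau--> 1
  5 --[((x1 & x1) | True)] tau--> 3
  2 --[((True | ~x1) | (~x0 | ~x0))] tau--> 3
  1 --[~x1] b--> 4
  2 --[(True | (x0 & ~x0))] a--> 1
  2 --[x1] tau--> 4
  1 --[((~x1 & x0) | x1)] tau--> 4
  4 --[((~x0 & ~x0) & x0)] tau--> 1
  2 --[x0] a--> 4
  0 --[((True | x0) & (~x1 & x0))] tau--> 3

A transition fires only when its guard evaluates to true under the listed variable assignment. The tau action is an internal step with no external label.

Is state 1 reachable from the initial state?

11 transition(s) survive guard evaluation.
depth 0: {0}
depth 1: {2}  total {0,2}
depth 2: {1,3,4}  total {0,1,2,3,4}
Reach set: {0,1,2,3,4}
Path to 1: tau·a

Answer: REACHABLE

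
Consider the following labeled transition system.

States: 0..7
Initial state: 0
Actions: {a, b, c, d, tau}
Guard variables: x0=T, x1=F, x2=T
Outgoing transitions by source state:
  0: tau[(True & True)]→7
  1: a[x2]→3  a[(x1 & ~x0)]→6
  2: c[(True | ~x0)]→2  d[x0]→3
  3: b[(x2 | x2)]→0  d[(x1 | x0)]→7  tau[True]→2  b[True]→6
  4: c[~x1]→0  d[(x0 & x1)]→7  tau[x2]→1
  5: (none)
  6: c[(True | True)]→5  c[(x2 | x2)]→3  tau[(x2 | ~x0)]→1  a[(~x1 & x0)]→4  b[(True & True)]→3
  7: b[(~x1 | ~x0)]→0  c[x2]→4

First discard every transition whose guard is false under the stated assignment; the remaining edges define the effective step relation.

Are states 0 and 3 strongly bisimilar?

Compute ~ classes (split until stable):
  π0 = {{0,1,2,3,4,5,6,7}}
  π1 = {{0},{1},{2},{3},{4},{5},{6},{7}}
8 equivalence class(es) (converged in 2)
0∈{0}, 3∈{3}

Answer: NOT BISIMILAR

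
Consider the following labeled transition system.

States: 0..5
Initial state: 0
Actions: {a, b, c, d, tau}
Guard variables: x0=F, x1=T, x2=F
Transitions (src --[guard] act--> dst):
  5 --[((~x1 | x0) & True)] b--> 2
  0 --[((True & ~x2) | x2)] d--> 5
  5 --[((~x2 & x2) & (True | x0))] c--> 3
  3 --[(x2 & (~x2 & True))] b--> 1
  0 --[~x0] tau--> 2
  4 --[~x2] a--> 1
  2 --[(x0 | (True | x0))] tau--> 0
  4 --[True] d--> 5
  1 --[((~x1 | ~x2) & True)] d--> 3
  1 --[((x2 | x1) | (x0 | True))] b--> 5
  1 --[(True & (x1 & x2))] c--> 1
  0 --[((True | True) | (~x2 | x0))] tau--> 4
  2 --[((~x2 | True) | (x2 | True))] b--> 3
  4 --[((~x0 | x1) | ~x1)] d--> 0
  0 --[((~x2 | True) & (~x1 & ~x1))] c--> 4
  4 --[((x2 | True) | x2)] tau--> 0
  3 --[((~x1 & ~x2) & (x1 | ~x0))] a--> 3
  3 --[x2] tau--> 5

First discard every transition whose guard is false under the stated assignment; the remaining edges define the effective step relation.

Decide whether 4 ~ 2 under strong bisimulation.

Refine partition for ~:
  P[0] = {{0,1,2,3,4,5}}
  P[1] = {{0},{1},{2},{3,5},{4}}
5 equivalence class(es) (converged in 2)
class of 4: {4}; class of 2: {2}

Answer: NOT BISIMILAR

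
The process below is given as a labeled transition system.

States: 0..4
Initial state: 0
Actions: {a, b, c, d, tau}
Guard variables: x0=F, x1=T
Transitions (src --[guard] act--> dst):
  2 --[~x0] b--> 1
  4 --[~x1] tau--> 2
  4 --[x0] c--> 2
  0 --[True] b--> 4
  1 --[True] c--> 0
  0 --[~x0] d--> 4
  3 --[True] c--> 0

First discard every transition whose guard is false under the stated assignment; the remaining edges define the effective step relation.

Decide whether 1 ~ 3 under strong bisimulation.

Compute ~ classes (split until stable):
  P[0] = {{0,1,2,3,4}}
  P[1] = {{0},{1,3},{2},{4}}
Fixed point at round 2; 4 class(es).
1∈{1,3}, 3∈{1,3}

Answer: BISIMILAR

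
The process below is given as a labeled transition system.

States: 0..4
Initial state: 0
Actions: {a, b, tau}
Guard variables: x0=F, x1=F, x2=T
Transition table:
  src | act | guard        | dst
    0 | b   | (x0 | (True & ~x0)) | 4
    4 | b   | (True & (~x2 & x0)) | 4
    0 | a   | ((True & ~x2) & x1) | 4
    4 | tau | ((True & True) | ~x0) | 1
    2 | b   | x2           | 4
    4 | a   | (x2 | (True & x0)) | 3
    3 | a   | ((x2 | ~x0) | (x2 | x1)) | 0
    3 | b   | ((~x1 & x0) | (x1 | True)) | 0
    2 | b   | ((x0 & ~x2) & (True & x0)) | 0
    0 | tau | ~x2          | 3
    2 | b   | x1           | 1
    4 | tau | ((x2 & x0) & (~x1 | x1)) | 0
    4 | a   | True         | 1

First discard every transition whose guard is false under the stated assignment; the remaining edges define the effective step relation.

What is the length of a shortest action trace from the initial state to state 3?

Layered search for 3:
  depth 0: {0}
  depth 1: {4}
  depth 2: {1,3}
first hit 3 at d=2 via b·a

Answer: 2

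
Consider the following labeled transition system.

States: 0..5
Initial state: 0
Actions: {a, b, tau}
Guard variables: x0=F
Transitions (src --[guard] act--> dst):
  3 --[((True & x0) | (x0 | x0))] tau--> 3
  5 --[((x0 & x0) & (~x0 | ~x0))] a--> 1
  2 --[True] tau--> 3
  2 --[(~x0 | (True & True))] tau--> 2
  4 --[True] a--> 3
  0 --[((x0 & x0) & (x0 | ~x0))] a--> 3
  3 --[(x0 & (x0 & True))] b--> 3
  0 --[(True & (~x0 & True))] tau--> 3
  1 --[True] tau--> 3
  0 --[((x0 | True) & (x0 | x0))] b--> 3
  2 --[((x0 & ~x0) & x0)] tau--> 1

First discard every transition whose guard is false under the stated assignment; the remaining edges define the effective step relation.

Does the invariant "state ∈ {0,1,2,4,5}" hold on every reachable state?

Safe = {0,1,2,4,5}
R = {0,3}
  0: ✓
  3: ✗ unsafe
witness against invariant: tau → 3

Answer: INVARIANT VIOLATED at state 3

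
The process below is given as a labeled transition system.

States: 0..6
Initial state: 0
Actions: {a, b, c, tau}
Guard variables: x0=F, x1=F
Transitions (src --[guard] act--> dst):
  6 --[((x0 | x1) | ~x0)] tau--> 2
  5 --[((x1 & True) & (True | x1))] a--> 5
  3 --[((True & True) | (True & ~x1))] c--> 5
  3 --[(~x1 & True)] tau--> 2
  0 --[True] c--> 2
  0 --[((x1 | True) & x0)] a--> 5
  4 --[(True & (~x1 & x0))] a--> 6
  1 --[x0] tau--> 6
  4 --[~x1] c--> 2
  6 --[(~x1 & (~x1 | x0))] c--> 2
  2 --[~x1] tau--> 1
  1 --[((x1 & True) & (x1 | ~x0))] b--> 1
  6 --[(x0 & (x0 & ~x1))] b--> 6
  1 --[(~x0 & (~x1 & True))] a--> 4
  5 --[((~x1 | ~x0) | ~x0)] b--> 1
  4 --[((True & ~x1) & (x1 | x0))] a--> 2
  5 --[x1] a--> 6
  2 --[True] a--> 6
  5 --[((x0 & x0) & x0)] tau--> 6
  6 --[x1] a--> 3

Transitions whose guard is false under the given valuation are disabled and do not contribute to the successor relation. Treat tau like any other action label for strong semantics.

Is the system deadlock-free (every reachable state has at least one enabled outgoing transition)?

Answer: DEADLOCK-FREE

Trace:
Reachable = {0,1,2,4,6}
  0: c→2  [1 exit(s)]
  1: a→4  [1 exit(s)]
  2: a→6  tau→1  [2 exit(s)]
  4: c→2  [1 exit(s)]
  6: c→2  tau→2  [2 exit(s)]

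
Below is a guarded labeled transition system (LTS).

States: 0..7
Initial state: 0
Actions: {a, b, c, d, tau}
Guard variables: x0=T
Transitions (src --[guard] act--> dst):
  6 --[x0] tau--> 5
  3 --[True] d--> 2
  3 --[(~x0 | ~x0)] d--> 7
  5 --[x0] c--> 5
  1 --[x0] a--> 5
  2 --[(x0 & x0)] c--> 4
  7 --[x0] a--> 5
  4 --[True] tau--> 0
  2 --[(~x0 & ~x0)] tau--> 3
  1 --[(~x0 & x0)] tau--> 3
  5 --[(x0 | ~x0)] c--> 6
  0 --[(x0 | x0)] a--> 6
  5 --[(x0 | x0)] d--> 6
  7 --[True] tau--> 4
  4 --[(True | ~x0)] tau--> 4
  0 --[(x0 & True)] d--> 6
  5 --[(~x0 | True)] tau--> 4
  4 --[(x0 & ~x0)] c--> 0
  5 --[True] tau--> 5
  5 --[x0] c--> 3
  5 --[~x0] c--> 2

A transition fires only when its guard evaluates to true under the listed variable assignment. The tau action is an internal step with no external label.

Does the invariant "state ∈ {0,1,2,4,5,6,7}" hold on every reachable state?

Answer: INVARIANT VIOLATED at state 3

Trace:
Safe = {0,1,2,4,5,6,7}
R = {0,2,3,4,5,6}
  0: safe
  2: safe
  3: outside
  4: safe
  5: safe
  6: safe
counterexample path to 3: a·tau·c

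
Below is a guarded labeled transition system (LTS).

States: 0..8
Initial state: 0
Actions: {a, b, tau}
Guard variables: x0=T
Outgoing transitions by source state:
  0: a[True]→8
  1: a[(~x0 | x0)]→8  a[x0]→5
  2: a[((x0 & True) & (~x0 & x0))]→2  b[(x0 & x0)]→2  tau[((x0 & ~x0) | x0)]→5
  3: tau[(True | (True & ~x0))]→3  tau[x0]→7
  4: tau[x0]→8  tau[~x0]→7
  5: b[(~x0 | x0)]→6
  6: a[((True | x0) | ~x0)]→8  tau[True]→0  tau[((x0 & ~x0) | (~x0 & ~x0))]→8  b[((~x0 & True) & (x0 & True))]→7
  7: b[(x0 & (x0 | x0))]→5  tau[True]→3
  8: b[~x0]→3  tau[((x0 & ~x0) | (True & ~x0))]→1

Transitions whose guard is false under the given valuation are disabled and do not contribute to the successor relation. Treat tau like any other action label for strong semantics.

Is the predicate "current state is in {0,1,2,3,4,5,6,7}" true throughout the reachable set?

Answer: INVARIANT VIOLATED at state 8

Trace:
Safe = {0,1,2,3,4,5,6,7}
Reach set: {0,8}
  0: ✓
  8: VIOLATES
counterexample path to 8: a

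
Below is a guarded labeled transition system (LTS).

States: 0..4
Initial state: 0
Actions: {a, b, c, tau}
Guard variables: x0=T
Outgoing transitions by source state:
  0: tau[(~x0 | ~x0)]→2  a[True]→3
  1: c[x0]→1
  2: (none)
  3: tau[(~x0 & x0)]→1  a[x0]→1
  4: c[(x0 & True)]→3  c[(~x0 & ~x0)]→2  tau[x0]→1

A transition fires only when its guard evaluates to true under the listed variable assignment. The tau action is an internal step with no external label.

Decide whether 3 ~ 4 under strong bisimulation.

Compute ~ classes (split until stable):
  P[0] = {{0,1,2,3,4}}
  P[1] = {{0,3},{1},{2},{4}}
  P[2] = {{0},{1},{2},{3},{4}}
stable after 3 split(s): 5 block(s)
[3]={3}  [4]={4}

Answer: NOT BISIMILAR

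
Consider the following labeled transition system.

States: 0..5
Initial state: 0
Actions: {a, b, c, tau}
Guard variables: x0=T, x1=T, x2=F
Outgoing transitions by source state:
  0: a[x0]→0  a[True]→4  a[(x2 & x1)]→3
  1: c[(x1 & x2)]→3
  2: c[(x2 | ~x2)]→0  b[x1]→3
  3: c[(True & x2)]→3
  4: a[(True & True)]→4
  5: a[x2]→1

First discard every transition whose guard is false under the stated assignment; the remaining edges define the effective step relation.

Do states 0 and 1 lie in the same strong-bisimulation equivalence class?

Bisimulation quotient by refinement:
  round 0: {{0,1,2,3,4,5}}
  round 1: {{0,4},{1,3,5},{2}}
Fixed point at round 2; 3 class(es).
[0]={0,4}  [1]={1,3,5}

Answer: NOT BISIMILAR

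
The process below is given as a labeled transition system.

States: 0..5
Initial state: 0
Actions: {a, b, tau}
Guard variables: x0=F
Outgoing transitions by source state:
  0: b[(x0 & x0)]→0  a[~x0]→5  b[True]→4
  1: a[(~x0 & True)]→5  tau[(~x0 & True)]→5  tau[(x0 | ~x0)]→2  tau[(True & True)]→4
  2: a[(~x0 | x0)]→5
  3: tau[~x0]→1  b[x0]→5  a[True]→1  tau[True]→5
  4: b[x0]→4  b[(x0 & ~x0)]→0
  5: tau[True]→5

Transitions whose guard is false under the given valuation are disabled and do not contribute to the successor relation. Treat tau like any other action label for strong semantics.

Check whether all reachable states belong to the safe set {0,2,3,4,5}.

Inv-set: {0,2,3,4,5}
R = {0,4,5}
  0: ✓
  4: ✓
  5: ✓

Answer: INVARIANT HOLDS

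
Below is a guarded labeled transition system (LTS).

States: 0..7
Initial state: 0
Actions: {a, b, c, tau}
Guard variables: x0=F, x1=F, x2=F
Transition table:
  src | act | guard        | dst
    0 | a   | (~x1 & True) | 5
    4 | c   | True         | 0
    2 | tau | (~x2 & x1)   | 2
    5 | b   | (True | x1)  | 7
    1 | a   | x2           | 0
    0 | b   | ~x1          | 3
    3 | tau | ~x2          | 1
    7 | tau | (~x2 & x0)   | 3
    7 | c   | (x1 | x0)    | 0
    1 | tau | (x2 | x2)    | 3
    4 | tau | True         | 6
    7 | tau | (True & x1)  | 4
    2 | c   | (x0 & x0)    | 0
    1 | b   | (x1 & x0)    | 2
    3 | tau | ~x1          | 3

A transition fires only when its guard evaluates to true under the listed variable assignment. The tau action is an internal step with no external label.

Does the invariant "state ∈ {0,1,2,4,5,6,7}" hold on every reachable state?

Allowed set {0,1,2,4,5,6,7}
Reachable = {0,1,3,5,7}
  0: ok
  1: ok
  3: outside
  5: ok
  7: ok
reach 3 via b — violates

Answer: INVARIANT VIOLATED at state 3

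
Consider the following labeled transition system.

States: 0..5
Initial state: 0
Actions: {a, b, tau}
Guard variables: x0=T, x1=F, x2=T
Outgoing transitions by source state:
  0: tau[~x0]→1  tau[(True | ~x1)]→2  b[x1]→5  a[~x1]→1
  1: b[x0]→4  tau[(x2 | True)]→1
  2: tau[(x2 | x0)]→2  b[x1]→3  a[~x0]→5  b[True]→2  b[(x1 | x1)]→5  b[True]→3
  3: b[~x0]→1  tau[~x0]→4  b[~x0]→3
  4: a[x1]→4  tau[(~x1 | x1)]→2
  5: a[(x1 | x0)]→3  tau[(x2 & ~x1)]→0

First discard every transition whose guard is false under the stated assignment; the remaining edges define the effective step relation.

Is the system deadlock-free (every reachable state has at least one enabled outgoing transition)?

Answer: DEADLOCK at state 3

Working:
Reach set: {0,1,2,3,4}
  0: a→1  tau→2  [2 exit(s)]
  1: b→4  tau→1  [2 exit(s)]
  2: b→2  b→3  tau→2  [3 exit(s)]
  3: ∅  [no exit]
  4: tau→2  [1 exit(s)]
trace reaching 3: tau·b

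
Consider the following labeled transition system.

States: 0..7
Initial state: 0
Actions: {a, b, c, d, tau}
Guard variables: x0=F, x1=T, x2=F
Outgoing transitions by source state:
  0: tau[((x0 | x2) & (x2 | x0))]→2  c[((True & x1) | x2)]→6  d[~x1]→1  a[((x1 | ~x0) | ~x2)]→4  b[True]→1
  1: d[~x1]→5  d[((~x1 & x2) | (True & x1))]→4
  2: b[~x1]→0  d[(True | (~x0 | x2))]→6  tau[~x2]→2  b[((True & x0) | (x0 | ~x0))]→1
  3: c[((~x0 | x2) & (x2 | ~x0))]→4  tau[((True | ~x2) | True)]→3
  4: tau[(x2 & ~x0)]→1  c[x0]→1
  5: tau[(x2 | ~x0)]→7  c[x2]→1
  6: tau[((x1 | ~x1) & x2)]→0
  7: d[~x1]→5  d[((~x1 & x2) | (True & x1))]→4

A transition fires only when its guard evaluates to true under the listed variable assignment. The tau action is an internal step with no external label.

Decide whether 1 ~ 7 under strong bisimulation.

Answer: BISIMILAR

Analysis:
Compute ~ classes (split until stable):
  P[0] = {{0,1,2,3,4,5,6,7}}
  P[1] = {{0},{1,7},{2},{3},{4,6},{5}}
Fixed point at round 2; 6 class(es).
class of 1: {1,7}; class of 7: {1,7}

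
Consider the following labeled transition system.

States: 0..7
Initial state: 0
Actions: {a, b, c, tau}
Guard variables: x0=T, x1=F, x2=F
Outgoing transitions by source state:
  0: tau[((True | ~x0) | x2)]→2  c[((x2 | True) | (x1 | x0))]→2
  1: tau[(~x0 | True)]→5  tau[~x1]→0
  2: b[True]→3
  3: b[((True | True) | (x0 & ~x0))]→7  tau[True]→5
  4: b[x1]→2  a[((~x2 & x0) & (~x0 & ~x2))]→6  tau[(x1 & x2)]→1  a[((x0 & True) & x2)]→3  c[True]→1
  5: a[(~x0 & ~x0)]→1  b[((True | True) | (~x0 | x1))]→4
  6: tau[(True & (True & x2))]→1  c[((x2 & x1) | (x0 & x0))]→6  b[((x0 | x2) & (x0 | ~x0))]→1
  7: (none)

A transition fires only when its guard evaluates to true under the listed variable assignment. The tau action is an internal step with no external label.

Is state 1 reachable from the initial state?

11 transition(s) survive guard evaluation.
Layer 0: {0}
Layer 1: {2}  cumulative {0,2}
Layer 2: {3}  cumulative {0,2,3}
Layer 3: {5,7}  cumulative {0,2,3,5,7}
Layer 4: {4}  cumulative {0,2,3,4,5,7}
Layer 5: {1}  cumulative {0,1,2,3,4,5,7}
Reachable = {0,1,2,3,4,5,7}
witness 1: tau·b·tau·b·c

Answer: REACHABLE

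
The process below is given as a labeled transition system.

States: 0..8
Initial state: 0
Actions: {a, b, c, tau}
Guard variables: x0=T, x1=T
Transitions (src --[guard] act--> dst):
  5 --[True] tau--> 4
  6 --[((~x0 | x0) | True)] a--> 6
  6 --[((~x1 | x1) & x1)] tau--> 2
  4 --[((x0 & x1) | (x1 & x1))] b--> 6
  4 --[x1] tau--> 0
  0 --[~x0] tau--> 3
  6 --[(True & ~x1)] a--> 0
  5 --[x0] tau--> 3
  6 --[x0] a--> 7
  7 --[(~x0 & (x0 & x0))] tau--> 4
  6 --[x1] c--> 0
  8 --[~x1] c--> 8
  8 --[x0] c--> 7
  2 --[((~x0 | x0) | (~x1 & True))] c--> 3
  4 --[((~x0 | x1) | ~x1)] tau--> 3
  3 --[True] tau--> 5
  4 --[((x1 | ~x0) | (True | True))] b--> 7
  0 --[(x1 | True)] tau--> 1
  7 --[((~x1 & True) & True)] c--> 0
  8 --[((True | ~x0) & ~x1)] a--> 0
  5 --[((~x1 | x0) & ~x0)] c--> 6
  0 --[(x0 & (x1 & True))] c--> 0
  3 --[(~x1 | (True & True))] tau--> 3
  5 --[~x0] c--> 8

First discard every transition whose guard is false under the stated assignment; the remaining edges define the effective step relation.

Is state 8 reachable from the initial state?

16 transition(s) survive guard evaluation.
depth 0: {0}
depth 1: {1}  now seen {0,1}
Reach set: {0,1}

Answer: UNREACHABLE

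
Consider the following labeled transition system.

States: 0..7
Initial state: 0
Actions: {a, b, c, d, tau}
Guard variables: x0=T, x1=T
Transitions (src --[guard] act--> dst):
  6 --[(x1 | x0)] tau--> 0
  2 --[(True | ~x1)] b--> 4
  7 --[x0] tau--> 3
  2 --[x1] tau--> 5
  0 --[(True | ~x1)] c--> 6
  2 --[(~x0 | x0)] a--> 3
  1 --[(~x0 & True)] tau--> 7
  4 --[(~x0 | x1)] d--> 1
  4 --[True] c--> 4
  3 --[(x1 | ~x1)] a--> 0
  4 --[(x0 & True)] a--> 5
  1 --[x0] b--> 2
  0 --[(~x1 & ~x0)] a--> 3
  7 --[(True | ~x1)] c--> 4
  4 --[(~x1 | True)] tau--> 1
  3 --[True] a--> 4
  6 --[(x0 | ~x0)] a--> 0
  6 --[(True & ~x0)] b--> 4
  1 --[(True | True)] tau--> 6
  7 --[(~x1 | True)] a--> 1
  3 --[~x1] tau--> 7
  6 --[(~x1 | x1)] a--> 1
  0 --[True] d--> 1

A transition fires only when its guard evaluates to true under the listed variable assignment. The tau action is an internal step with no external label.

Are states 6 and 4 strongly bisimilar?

Bisimulation quotient by refinement:
  π0 = {{0,1,2,3,4,5,6,7}}
  π1 = {{0},{1},{2},{3},{4},{5},{6},{7}}
Fixed point at round 2; 8 class(es).
6∈{6}, 4∈{4}

Answer: NOT BISIMILAR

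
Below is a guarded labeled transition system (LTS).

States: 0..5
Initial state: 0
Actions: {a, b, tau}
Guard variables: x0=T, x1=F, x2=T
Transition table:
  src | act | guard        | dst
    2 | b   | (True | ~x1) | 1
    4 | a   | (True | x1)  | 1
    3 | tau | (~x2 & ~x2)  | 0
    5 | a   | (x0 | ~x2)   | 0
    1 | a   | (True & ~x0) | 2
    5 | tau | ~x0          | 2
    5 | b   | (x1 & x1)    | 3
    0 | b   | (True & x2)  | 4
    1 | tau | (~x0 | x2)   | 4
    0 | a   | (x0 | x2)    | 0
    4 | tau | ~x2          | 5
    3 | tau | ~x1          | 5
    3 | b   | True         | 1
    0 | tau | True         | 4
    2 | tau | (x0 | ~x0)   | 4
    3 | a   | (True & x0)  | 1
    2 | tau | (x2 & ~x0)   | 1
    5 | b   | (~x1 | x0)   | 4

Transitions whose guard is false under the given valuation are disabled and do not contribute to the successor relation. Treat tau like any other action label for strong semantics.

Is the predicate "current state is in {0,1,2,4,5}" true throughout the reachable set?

Allowed set {0,1,2,4,5}
R = {0,1,4}
  0: safe
  1: safe
  4: safe

Answer: INVARIANT HOLDS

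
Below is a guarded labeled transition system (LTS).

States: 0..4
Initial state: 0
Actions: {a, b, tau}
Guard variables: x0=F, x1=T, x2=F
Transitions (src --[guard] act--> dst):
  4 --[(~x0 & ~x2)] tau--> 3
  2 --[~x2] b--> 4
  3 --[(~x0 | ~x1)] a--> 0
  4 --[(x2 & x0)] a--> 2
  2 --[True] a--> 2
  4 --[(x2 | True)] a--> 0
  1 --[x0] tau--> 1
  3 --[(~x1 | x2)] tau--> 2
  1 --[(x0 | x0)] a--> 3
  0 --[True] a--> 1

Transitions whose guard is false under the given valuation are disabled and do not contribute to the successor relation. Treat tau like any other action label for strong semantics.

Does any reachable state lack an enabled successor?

Answer: DEADLOCK at state 1

Trace:
R = {0,1}
  0: a→1  [1 out]
  1: ∅  [no exit]
witness 1: a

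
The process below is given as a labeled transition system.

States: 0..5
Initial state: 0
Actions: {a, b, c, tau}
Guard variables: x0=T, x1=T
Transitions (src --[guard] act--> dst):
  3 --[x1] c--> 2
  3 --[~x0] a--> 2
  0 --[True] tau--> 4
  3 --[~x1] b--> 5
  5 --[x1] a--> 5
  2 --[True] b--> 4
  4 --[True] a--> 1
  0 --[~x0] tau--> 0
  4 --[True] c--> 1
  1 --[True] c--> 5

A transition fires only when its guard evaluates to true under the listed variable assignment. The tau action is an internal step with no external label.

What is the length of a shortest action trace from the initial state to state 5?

Answer: 3

Working:
BFS to 5:
  depth 0: {0}
  depth 1: {4}
  depth 2: {1}
  depth 3: {5}
first hit 5 at d=3 via tau·a·c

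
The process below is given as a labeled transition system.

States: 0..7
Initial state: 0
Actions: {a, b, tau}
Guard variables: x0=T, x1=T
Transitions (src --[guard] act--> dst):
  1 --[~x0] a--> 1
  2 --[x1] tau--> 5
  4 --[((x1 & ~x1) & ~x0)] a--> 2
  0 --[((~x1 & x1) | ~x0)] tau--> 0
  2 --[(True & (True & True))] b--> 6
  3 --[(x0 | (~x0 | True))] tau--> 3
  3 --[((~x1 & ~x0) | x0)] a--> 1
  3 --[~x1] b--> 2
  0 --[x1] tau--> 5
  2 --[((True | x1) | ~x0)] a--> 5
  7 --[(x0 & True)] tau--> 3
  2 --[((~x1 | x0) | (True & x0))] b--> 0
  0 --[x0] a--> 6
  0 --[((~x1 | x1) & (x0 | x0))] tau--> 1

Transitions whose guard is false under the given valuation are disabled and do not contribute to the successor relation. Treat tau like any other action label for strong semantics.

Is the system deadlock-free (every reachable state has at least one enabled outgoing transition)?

Reachable = {0,1,5,6}
  0: a→6  tau→1  tau→5  [deg 3]
  1: ∅  [no exit]
  5: ∅  [no exit]
  6: ∅  [no exit]
trace reaching 1: tau

Answer: DEADLOCK at state 1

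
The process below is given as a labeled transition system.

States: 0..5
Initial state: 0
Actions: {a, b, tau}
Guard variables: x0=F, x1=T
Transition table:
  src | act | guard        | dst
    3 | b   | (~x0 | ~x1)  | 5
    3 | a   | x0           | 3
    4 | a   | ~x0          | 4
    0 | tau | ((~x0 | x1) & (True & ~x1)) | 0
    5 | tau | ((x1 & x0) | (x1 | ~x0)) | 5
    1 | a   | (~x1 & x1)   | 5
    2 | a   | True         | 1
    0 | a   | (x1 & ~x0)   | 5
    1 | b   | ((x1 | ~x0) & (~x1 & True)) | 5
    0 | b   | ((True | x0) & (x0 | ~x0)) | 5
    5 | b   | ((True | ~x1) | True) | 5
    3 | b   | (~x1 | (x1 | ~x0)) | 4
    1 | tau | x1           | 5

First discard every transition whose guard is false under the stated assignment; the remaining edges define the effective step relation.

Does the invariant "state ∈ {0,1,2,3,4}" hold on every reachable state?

Allowed set {0,1,2,3,4}
R = {0,5}
  0: safe
  5: ✗ unsafe
reach 5 via a — violates

Answer: INVARIANT VIOLATED at state 5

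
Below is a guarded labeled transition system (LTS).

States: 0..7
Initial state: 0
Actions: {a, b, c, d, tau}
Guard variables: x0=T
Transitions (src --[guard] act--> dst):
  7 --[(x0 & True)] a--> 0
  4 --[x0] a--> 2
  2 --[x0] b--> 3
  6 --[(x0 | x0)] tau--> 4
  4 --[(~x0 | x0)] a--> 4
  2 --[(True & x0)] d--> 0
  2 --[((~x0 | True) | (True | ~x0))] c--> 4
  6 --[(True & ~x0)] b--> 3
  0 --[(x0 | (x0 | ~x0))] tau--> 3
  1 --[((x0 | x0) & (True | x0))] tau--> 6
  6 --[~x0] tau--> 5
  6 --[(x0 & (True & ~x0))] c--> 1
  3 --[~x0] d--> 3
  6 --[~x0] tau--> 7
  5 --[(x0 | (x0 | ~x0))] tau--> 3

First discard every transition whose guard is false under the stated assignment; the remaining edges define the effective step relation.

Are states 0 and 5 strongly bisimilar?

Answer: BISIMILAR

Trace:
Compute ~ classes (split until stable):
  π0 = {{0,1,2,3,4,5,6,7}}
  π1 = {{0,1,5,6},{2},{3},{4,7}}
  π2 = {{0,5},{1},{2},{3},{4},{6},{7}}
7 equivalence class(es) (converged in 3)
0∈{0,5}, 5∈{0,5}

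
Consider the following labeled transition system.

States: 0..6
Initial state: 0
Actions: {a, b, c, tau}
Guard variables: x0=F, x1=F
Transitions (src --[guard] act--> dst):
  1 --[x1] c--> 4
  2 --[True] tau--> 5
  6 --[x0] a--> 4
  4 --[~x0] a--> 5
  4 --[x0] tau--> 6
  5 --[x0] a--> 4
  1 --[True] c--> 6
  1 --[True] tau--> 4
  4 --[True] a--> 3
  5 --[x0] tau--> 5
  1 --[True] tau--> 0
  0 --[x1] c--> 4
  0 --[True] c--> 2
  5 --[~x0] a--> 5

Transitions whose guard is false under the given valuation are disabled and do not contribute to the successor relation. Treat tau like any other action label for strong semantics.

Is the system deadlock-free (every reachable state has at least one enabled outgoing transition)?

Reachable = {0,2,5}
  0: c→2  [1 out]
  2: tau→5  [1 out]
  5: a→5  [1 out]

Answer: DEADLOCK-FREE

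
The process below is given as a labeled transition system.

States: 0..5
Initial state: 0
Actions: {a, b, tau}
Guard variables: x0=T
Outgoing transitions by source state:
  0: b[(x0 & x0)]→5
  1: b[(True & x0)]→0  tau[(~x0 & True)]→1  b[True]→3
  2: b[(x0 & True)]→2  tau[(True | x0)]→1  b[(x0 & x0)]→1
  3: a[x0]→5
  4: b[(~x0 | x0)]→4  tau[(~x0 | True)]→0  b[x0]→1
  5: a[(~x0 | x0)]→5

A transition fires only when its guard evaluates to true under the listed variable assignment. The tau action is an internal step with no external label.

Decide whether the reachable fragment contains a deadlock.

R = {0,5}
  0: b→5  [1 out]
  5: a→5  [1 out]

Answer: DEADLOCK-FREE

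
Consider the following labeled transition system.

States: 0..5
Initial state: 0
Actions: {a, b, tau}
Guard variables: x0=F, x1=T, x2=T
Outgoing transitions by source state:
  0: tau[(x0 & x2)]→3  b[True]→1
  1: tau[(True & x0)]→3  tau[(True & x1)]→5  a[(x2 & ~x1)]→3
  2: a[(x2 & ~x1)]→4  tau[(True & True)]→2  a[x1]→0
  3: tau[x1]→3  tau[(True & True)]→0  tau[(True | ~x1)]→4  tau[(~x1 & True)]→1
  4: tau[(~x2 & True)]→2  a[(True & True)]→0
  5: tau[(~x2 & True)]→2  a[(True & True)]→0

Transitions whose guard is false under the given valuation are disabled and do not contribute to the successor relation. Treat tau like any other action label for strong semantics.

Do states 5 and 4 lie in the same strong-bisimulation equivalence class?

Bisimulation quotient by refinement:
  round 0: {{0,1,2,3,4,5}}
  round 1: {{0},{1,3},{2},{4,5}}
  round 2: {{0},{1},{2},{3},{4,5}}
stable after 3 split(s): 5 block(s)
class of 5: {4,5}; class of 4: {4,5}

Answer: BISIMILAR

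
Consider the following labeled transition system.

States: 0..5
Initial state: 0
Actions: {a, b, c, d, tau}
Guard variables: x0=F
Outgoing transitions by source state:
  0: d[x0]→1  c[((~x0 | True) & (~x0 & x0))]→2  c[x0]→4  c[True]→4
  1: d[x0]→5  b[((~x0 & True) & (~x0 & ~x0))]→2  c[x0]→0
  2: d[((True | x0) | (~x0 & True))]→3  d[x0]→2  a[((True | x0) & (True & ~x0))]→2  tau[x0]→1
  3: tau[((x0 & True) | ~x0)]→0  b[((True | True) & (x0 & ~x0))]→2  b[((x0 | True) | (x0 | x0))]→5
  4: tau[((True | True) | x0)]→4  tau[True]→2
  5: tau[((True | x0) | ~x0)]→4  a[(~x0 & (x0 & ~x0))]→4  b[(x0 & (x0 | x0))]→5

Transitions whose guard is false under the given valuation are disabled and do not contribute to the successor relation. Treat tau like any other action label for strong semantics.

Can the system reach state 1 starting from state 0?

Guard filter leaves 9 enabled edge(s).
L0 = {0}
L1 = {4}  total {0,4}
L2 = {2}  total {0,2,4}
L3 = {3}  total {0,2,3,4}
L4 = {5}  total {0,2,3,4,5}
Reach set: {0,2,3,4,5}

Answer: UNREACHABLE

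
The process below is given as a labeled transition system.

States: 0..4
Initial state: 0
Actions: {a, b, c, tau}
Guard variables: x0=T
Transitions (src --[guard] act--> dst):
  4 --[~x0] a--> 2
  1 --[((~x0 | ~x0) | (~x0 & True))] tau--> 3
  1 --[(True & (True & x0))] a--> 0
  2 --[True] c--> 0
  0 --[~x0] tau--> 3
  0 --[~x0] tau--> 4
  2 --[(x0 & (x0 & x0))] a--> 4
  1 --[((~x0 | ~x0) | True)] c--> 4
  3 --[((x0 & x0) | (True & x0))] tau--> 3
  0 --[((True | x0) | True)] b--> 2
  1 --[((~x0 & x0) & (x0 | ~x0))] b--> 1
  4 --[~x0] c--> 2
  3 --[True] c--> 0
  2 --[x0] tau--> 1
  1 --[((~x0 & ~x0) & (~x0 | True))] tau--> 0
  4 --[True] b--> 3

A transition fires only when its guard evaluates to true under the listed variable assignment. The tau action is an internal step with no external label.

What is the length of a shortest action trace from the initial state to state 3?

BFS to 3:
  depth 0: {0}
  depth 1: {2}
  depth 2: {1,4}
  depth 3: {3}
first hit 3 at d=3 via b·a·b

Answer: 3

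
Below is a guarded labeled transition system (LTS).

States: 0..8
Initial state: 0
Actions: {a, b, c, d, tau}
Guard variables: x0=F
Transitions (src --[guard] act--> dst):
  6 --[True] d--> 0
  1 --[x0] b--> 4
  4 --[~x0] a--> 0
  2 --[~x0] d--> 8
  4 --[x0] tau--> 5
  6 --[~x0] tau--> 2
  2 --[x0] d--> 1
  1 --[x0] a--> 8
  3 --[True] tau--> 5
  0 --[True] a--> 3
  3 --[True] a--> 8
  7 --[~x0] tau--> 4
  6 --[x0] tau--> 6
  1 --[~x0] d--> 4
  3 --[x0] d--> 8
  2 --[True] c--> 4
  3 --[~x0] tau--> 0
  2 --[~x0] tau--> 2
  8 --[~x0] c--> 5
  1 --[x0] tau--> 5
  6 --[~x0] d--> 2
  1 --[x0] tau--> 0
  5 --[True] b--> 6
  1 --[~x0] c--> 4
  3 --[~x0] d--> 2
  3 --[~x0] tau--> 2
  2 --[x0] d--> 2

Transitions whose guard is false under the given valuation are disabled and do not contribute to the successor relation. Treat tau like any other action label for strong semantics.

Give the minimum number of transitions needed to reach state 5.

Answer: 2

Working:
Breadth-first toward 5:
  Layer 0: {0}
  Layer 1: {3}
  Layer 2: {2,5,8}
depth(5)=2, e.g. a·tau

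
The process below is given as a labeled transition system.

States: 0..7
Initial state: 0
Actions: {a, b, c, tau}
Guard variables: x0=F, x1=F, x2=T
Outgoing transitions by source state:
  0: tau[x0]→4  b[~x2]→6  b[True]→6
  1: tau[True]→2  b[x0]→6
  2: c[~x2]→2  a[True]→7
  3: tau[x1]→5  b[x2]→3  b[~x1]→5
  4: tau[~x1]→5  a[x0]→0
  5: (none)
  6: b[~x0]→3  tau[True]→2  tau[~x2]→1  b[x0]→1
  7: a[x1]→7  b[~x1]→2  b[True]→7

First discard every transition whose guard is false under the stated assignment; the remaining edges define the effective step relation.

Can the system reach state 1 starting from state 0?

10 transition(s) survive guard evaluation.
L0 = {0}
L1 = {6}  cumulative {0,6}
L2 = {2,3}  cumulative {0,2,3,6}
L3 = {5,7}  cumulative {0,2,3,5,6,7}
Reach set: {0,2,3,5,6,7}

Answer: UNREACHABLE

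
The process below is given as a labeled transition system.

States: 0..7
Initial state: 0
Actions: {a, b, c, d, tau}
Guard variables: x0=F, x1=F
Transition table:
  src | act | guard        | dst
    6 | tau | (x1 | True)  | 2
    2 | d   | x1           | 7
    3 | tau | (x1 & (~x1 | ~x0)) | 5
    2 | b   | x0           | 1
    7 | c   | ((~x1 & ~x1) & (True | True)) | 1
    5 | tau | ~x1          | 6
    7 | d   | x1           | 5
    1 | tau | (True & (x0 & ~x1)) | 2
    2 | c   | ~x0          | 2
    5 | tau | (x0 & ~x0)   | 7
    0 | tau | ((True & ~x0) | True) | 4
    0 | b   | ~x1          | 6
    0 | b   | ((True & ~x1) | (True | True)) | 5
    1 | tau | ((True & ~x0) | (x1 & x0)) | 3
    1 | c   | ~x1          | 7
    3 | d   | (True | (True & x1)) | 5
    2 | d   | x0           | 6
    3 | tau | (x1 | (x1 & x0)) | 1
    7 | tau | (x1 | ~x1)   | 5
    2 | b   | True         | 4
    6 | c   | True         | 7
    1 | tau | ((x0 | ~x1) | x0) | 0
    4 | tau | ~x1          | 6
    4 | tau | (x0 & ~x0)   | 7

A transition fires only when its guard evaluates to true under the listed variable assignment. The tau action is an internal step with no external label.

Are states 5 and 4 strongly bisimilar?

Answer: BISIMILAR

Trace:
Refine partition for ~:
  π0 = {{0,1,2,3,4,5,6,7}}
  π1 = {{0},{1,6,7},{2},{3},{4,5}}
  π2 = {{0},{1},{2},{3},{4,5},{6},{7}}
7 equivalence class(es) (converged in 3)
[5]={4,5}  [4]={4,5}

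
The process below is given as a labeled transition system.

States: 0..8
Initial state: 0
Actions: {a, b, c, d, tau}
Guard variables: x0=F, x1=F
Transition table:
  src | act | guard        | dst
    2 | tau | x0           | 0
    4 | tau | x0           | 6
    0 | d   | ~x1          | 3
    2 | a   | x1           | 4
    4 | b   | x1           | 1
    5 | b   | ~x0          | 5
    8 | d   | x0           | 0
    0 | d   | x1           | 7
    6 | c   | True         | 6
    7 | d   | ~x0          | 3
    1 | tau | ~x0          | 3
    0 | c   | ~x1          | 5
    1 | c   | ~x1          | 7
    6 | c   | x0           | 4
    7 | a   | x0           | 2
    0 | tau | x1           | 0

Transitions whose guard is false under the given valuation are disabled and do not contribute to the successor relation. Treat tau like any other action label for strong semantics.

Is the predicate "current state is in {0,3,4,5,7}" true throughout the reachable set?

Inv-set: {0,3,4,5,7}
Reachable = {0,3,5}
  0: safe
  3: safe
  5: safe

Answer: INVARIANT HOLDS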